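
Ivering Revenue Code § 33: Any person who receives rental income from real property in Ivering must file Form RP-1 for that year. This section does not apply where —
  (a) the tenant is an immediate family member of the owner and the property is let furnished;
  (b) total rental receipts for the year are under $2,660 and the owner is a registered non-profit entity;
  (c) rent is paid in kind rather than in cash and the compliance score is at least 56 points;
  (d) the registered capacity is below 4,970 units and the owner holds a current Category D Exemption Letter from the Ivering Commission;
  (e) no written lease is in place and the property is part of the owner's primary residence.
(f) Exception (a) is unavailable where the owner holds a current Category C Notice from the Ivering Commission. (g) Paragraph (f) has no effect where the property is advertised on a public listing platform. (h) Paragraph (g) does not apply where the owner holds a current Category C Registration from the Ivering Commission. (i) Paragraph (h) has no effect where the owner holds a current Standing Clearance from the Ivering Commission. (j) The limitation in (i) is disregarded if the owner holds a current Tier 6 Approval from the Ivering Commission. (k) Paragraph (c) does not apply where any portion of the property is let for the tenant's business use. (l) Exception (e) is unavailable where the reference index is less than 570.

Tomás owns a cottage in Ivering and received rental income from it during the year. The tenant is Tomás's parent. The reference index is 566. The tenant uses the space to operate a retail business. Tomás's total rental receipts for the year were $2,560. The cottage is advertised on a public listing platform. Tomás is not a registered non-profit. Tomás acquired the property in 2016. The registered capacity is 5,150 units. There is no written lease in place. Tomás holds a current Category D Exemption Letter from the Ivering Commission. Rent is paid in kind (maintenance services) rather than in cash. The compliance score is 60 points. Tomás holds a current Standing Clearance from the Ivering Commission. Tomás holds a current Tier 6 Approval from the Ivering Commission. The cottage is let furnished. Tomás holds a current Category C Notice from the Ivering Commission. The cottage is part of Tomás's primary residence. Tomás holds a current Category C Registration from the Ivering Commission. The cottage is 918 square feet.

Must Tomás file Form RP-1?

Yes — Tomás must file Form RP-1.

Exception (a): the tenant is an immediate family member; the property is let furnished — every condition holds. Turning to paragraphs (f)–(j): (f) is triggered — a current Category C Notice is held. (g) would limit (f) — the property is publicly advertised — but (h) sets (g) aside: (h) is engaged — a current Category C Registration is held. (i) would limit (h) — a current Standing Clearance is held — but (j) sets (i) aside: (j) operates — a current Tier 6 Approval is held. So (a) is unavailable.
Exception (b) requires that the owner is a registered non-profit entity; but Tomás is not a registered non-profit, so (b) is unavailable.
Exception (c): rent is paid in kind; the compliance score is 60 points, meeting the 56 points threshold — every condition holds. But: (k) operates against (c): the space is let for business use. (c) is therefore removed.
Exception (d) requires that the registered capacity is below 4,970 units; but the registered capacity is 5,150 units, not below 4,970 units, so (d) is unavailable.
Exception (e): there is no written lease; the cottage is part of the primary residence — every condition holds. Turning to paragraph (l): (l) is triggered — the reference index is 566, less than the 570 limit. (e) is therefore removed.
No exception applies. The general rule governs.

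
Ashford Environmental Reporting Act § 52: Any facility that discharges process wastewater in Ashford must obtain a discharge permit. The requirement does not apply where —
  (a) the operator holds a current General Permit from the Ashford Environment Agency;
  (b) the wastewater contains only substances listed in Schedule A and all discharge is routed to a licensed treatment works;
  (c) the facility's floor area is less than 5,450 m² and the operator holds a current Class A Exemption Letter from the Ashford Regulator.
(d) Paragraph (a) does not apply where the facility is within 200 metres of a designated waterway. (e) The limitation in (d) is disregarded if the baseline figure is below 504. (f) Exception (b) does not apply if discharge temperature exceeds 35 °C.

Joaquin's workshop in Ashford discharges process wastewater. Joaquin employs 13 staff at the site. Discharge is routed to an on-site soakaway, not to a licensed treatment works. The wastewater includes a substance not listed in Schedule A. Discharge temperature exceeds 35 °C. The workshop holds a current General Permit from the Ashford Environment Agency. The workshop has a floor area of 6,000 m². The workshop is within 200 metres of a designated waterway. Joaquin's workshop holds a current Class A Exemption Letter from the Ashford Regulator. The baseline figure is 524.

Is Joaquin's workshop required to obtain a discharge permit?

Yes — Joaquin's workshop must obtain a discharge permit.

Exception (a): a current General Permit is held — every condition holds. But applying paragraphs (d)–(e): (d) is engaged — the workshop is within 200 m of a designated waterway. (e), which would lift (d), is not triggered — the baseline figure is 524, not below 504. So (a) is unavailable.
Exception (b) fails — the wastewater includes a non-Schedule-A substance.
Exception (c) fails — the facility's floor area is 6,000 m², not less than 5,450 m².
No exception is made out. Joaquin's workshop falls within the general rule.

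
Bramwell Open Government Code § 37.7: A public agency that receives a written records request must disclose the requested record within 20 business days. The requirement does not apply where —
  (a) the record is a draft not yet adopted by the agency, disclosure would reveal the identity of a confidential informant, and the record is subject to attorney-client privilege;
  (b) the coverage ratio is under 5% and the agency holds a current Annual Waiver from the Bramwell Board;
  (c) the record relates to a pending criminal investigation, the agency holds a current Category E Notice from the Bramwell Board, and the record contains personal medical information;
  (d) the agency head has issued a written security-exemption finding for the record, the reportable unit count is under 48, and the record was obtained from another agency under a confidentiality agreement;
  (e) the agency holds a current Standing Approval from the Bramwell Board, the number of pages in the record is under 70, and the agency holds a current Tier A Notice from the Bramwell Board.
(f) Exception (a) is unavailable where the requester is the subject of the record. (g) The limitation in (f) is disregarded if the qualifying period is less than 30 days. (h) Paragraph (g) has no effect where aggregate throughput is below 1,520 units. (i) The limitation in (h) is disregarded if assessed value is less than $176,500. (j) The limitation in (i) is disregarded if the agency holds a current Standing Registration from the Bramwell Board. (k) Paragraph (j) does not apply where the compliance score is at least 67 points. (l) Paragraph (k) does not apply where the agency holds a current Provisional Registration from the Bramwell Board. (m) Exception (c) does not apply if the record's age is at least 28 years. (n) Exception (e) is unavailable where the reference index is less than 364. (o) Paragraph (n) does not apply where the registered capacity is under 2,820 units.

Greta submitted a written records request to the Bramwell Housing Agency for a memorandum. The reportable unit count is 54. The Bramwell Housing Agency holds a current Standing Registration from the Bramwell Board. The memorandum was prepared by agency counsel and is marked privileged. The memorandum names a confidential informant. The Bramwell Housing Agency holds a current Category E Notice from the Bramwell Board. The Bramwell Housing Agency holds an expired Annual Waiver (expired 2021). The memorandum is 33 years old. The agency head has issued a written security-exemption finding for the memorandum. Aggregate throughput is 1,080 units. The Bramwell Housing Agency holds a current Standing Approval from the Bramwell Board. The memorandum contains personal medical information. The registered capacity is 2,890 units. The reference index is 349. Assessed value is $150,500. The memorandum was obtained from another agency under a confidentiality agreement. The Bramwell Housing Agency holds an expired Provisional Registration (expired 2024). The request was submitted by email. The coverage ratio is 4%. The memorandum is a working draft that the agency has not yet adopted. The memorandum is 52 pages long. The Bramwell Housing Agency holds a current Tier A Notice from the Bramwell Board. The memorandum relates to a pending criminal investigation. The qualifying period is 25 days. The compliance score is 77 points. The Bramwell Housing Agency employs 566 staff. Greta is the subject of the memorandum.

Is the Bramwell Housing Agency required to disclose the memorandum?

No — exception (a) applies; the Bramwell Housing Agency is not required to disclose the memorandum.

Exception (a) is satisfied on its face — the memorandum is an unadopted draft; the memorandum names a confidential informant; the memorandum is privileged. As to paragraphs (f)–(l): (f) would limit (a) — Greta is the subject of the memorandum — but (g) sets (f) aside: (g) operates — the qualifying period is 25 days, less than the 30 days limit. (h) would limit (g) — aggregate throughput is 1,080 units, below the 1,520 units limit — but (i) sets (h) aside: (i) operates — assessed value is $150,500, less than the $176,500 limit. (j) is engaged (a current Standing Registration is held), but is displaced by (k): (k) applies — the compliance score is 77 points, meeting the 67 points threshold. (l), which would lift (k), is inapplicable — there is no Provisional Registration in force. So (a) applies.
Exception (b) fails — there is no Annual Waiver in force.
All of (c)'s requirements are met (the memorandum relates to a pending investigation; a current Category E Notice is held; the memorandum contains personal medical information). However, paragraph (m) must be considered: (m) applies — the record's age is 33 years, meeting the 28 years threshold. So (c) is unavailable.
Exception (d) fails — the reportable unit count is 54, not under 48.
All of (e)'s requirements are met (a current Standing Approval is held; the number of pages in the record is 52, under the 70 limit; a current Tier A Notice is held). Turning to paragraphs (n)–(o): (n) applies — the reference index is 349, less than the 364 limit. (o) does not operate here (the registered capacity is 2,890 units, not under 2,820 units), so (n) stands. (e) is therefore removed.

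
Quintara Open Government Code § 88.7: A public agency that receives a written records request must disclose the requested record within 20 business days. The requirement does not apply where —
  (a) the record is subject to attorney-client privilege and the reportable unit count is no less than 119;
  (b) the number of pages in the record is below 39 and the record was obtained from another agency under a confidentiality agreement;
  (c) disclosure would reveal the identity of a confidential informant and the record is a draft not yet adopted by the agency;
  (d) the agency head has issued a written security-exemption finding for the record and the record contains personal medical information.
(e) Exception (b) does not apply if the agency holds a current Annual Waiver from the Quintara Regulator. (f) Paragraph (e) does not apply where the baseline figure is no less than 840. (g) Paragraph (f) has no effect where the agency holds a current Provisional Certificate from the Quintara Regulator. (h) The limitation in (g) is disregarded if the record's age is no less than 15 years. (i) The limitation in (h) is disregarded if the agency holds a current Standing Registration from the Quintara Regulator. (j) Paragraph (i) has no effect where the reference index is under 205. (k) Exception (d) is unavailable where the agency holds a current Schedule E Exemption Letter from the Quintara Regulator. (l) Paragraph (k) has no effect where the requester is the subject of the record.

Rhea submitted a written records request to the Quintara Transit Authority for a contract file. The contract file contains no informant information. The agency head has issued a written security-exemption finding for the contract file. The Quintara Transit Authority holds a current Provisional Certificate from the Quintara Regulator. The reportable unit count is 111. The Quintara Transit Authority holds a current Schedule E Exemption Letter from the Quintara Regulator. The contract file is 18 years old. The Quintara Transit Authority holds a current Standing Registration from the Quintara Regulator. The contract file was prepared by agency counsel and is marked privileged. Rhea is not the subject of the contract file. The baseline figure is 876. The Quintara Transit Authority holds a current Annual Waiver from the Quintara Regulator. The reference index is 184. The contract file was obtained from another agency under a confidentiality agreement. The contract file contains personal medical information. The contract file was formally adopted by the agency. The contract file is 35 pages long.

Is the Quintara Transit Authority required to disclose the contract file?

Exception (a) fails — the reportable unit count is 111, short of 119.
Exception (b) is satisfied on its face — the number of pages in the record is 35, below the 39 limit; the contract file was obtained under a confidentiality agreement. Under paragraphs (e)–(j): (e) would limit (b) — a current Annual Waiver is held — but (f) sets (e) aside: (f) operates — the baseline figure is 876, meeting the 840 threshold. (g) is engaged (a current Provisional Certificate is held), but is displaced by (h): (h) is triggered — the record's age is 18 years, meeting the 15 years threshold. (i) would limit (h) — a current Standing Registration is held — but (j) sets (i) aside: (j) applies — the reference index is 184, under the 205 limit. Exception (b) stands.
Exception (c) fails — the contract file contains no informant information.
Exception (d) is satisfied on its face — a written security-exemption finding has been issued; the contract file contains personal medical information. But applying paragraphs (k)–(l): (k) operates against (d): a current Schedule E Exemption Letter is held. (l) does not operate here (Rhea is not the subject of the contract file), so (k) stands. So (d) is unavailable.

No — exception (b) applies; the Quintara Transit Authority is not required to disclose the contract file.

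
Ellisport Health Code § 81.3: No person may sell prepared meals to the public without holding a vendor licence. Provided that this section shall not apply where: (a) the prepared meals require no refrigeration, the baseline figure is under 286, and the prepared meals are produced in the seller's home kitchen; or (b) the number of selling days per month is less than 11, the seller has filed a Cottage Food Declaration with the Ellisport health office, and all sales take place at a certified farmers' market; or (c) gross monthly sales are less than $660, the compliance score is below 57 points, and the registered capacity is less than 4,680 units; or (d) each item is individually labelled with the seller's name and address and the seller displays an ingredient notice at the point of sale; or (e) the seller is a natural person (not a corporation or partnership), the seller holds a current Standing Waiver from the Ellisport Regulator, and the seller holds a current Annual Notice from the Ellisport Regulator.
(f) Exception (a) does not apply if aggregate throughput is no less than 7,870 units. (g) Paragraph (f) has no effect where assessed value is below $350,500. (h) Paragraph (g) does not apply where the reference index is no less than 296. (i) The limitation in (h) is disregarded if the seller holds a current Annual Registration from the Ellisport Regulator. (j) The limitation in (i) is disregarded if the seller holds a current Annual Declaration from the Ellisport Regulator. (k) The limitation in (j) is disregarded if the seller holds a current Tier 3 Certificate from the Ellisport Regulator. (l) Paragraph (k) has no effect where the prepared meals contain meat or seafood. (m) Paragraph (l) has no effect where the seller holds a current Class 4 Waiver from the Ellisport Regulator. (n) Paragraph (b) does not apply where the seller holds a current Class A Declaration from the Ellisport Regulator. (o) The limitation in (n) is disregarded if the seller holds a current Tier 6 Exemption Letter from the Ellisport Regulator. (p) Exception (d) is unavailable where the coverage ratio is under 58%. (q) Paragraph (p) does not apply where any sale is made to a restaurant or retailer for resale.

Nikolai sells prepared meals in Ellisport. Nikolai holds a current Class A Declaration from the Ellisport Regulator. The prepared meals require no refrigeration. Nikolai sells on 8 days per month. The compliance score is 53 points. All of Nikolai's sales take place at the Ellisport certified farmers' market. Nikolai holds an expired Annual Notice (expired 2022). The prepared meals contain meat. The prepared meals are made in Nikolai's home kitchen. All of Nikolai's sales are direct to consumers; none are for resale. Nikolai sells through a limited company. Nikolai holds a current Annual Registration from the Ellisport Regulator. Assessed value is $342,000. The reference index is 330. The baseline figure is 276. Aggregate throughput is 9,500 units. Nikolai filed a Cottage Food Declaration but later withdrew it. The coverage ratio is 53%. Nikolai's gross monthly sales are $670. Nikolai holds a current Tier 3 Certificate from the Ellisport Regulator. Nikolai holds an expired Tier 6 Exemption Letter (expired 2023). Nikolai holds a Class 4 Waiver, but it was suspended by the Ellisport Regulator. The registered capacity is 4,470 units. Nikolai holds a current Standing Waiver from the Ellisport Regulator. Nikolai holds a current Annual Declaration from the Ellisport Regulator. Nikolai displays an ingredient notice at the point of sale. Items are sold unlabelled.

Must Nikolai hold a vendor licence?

Exception (a) is satisfied on its face — the prepared meals are shelf-stable; the baseline figure is 276, under the 286 limit; the prepared meals are home-kitchen produced. However, paragraphs (f)–(m) must be considered: (f) applies — aggregate throughput is 9,500 units, meeting the 7,870 units threshold. (g) would limit (f) — assessed value is $342,000, below the $350,500 limit — but (h) sets (g) aside: (h) operates against (g): the reference index is 330, meeting the 296 threshold. (i) would limit (h) — a current Annual Registration is held — but (j) sets (i) aside: (j) operates against (i): a current Annual Declaration is held. (k) is engaged (a current Tier 3 Certificate is held), but is overridden by (l): (l) operates — the prepared meals contain meat. (m) is not triggered (there is no Class 4 Waiver in force), so (l) stands. (a) is therefore removed.
Exception (b) requires that the seller has filed a Cottage Food Declaration with the Ellisport health office; but the Cottage Food Declaration was withdrawn, so (b) is unavailable.
Exception (c) does not apply: gross monthly sales are $670, not less than $660.
Exception (d) fails — items are sold unlabelled.
Exception (e) requires that the seller is a natural person (not a corporation or partnership); but the seller operates through a limited company, so (e) is unavailable.
Every exception is unavailable, so the rule governs.

Yes — Nikolai must hold a vendor licence.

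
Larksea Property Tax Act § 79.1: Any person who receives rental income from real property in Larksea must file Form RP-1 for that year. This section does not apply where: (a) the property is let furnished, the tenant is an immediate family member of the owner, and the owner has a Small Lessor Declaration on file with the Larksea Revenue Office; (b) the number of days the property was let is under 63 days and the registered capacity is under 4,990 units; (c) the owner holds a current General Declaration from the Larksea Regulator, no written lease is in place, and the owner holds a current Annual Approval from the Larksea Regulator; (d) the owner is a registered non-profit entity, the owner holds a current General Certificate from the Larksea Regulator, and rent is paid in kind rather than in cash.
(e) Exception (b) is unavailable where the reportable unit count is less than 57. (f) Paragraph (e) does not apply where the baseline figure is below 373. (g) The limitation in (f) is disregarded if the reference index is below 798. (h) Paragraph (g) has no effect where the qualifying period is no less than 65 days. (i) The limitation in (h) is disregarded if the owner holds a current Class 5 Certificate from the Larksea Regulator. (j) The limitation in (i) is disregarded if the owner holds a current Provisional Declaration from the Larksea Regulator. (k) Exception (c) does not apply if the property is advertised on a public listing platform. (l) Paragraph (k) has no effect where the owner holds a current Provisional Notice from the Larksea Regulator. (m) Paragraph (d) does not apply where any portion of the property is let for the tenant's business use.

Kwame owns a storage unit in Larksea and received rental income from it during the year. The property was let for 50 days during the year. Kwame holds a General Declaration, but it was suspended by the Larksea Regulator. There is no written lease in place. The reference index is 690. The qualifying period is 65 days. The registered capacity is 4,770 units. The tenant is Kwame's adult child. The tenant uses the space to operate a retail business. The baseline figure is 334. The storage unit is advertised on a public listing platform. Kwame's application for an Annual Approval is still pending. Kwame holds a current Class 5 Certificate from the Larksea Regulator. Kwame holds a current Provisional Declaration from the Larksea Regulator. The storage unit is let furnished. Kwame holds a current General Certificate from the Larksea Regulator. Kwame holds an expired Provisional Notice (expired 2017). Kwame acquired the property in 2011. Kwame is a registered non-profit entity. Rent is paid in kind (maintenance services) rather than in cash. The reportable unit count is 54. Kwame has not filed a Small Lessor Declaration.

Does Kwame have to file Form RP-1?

No — exception (b) applies; Kwame is not required to file Form RP-1.

Exception (a) does not apply: no Small Lessor Declaration is on file.
Exception (b)'s conditions are all satisfied: the number of days the property was let is 50 days, under the 63 days limit; the registered capacity is 4,770 units, under the 4,990 units limit. Under paragraphs (e)–(j): (e) would limit (b) — the reportable unit count is 54, less than the 57 limit — but (f) sets (e) aside: (f) operates against (e): the baseline figure is 334, below the 373 limit. (g) would limit (f) — the reference index is 690, below the 798 limit — but (h) sets (g) aside: (h) operates against (g): the qualifying period is 65 days, meeting the 65 days threshold. (i) operates (a current Class 5 Certificate is held), but is itself disapplied by (j): (j) operates against (i): a current Provisional Declaration is held. (b) remains available.
Exception (c) fails — the General Declaration is not current.
Exception (d)'s conditions are all satisfied: Kwame is a registered non-profit; a current General Certificate is held; rent is paid in kind. But: (m) operates against (d): the space is let for business use. So (d) is unavailable.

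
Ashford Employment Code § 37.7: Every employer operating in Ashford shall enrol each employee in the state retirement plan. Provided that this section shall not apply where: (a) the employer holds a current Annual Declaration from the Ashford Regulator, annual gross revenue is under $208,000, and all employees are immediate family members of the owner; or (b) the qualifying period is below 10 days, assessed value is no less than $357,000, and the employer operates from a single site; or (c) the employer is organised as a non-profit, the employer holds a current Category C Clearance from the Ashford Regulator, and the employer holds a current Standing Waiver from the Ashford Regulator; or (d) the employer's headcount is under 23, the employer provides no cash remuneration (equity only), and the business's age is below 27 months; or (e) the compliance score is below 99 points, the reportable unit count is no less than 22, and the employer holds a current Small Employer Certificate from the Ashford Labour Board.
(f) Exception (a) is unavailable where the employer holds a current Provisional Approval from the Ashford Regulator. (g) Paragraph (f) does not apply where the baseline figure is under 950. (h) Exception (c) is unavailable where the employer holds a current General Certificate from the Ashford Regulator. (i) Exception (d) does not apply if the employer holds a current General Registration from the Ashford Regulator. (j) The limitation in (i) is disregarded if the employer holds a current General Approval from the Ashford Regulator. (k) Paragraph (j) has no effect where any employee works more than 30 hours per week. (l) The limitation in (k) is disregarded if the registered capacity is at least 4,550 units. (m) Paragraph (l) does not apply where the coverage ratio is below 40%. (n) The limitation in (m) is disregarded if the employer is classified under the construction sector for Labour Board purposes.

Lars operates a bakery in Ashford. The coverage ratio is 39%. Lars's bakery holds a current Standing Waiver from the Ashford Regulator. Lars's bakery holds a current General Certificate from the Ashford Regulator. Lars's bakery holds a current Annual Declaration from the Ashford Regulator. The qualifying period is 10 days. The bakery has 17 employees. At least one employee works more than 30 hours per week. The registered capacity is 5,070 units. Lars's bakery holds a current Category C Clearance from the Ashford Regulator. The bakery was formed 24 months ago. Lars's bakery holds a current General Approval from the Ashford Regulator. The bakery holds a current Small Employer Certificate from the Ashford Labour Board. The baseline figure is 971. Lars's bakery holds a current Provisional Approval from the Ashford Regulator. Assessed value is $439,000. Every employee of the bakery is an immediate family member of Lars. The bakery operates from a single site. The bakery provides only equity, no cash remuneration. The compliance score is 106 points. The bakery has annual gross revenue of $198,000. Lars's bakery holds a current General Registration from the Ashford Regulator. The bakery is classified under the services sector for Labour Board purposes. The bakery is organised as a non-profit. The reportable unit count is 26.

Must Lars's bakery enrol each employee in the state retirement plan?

Yes — Lars's bakery must enrol each employee in the state retirement plan.

Exception (a): a current Annual Declaration is held; annual gross revenue is $198,000, under the $208,000 limit; every employee is an immediate family member — every condition holds. Turning to paragraphs (f)–(g): (f) is triggered — a current Provisional Approval is held. (g), which would lift (f), does not operate here — the baseline figure is 971, not under 950. So (a) is unavailable.
Exception (b) fails — the qualifying period is 10 days, not below 10 days.
Exception (c) is satisfied on its face — the employer is a non-profit; a current Category C Clearance is held; a current Standing Waiver is held. But: (h) operates against (c): a current General Certificate is held. Exception (c) does not apply.
All of (d)'s requirements are met (the employer's headcount is 17, under the 23 limit; remuneration is equity-only; the business's age is 24 months, below the 27 months limit). But: (i) applies — a current General Registration is held. (j) is engaged (a current General Approval is held), but yields to (k): (k) is engaged — at least one employee exceeds 30 hours/week. (l) is engaged (the registered capacity is 5,070 units, meeting the 4,550 units threshold), but is overridden by (m): (m) operates against (l): the coverage ratio is 39%, below the 40% limit. (n) is inapplicable (the bakery is classified under the services sector), so (m) stands. (d) is therefore removed.
Exception (e) does not apply: the compliance score is 106 points, not below 99 points.
No exception applies. The general rule governs.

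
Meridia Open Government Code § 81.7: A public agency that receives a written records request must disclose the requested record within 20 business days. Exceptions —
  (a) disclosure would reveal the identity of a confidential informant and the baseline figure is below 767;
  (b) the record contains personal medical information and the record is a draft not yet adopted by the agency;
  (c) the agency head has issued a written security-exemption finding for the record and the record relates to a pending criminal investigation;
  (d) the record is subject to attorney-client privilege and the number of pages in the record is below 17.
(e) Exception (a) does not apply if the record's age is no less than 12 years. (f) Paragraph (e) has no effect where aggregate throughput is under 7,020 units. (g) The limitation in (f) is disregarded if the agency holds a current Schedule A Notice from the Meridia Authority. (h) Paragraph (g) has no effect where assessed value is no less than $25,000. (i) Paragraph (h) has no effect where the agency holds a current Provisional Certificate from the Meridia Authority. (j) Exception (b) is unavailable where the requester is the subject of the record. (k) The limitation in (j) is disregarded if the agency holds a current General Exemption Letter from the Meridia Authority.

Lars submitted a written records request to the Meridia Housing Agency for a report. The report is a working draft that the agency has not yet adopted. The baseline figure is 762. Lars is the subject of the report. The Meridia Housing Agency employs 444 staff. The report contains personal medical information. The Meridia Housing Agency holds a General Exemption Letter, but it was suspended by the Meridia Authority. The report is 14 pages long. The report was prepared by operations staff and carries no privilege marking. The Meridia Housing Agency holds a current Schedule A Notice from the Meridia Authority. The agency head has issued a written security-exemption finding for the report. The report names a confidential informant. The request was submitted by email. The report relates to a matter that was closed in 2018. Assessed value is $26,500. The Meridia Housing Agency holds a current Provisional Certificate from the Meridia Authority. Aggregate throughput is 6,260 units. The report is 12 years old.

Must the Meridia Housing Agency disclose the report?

Yes — the Meridia Housing Agency must disclose the report.

Exception (a)'s conditions are all satisfied: the report names a confidential informant; the baseline figure is 762, below the 767 limit. However, paragraphs (e)–(i) must be considered: (e) applies — the record's age is 12 years, meeting the 12 years threshold. (f) would limit (e) — aggregate throughput is 6,260 units, under the 7,020 units limit — but (g) sets (f) aside: (g) operates — a current Schedule A Notice is held. (h) would limit (g) — assessed value is $26,500, meeting the $25,000 threshold — but (i) sets (h) aside: (i) is triggered — a current Provisional Certificate is held. (a) is therefore removed.
All of (b)'s requirements are met (the report contains personal medical information; the report is an unadopted draft). However, paragraphs (j)–(k) must be considered: (j) is engaged — Lars is the subject of the report. (k) is not engaged (no current General Exemption Letter is held), so (j) stands. Exception (b) does not apply.
Exception (c) does not apply: the report relates to a closed matter.
Exception (d) does not apply: the report carries no privilege marking.
No exception is made out. the Meridia Housing Agency falls within the general rule.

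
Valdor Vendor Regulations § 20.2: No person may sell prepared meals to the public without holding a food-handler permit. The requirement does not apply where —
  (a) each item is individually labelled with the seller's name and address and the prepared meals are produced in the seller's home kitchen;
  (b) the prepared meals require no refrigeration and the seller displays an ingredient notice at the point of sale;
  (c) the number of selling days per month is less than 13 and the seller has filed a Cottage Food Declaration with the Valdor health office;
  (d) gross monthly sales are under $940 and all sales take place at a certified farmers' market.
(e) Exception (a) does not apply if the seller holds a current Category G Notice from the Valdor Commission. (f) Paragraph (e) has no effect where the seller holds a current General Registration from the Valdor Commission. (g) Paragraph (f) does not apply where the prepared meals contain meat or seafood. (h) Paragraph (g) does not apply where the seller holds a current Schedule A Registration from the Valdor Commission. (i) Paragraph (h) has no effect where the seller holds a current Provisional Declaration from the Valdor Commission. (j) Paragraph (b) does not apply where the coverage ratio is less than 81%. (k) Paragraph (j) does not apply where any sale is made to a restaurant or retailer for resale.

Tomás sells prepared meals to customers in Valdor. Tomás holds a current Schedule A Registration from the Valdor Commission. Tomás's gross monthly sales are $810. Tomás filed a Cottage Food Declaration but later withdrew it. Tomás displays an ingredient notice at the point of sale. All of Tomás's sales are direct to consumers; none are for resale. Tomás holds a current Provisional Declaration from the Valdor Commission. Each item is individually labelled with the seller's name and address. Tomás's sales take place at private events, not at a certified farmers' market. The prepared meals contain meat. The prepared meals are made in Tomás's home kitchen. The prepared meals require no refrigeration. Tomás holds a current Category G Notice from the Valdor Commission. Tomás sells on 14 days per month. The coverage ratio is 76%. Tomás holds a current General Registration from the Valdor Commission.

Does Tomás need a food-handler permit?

Yes — Tomás must hold a food-handler permit.

All of (a)'s requirements are met (items are individually labelled; the prepared meals are home-kitchen produced). But applying paragraphs (e)–(i): (e) is engaged — a current Category G Notice is held. (f) operates (a current General Registration is held), but is set aside by (g): (g) operates against (f): the prepared meals contain meat. (h) is engaged (a current Schedule A Registration is held), but is set aside by (i): (i) is engaged — a current Provisional Declaration is held. So (a) is unavailable.
Exception (b) is satisfied on its face — the prepared meals are shelf-stable; an ingredient notice is displayed. But: (j) operates — the coverage ratio is 76%, less than the 81% limit. (k) is inapplicable (no sales are for resale), so (j) stands. So (b) is unavailable.
Exception (c) does not apply: the number of selling days per month is 14, not less than 13.
Exception (d) requires that all sales take place at a certified farmers' market; but sales are at private events, not a certified farmers' market, so (d) is unavailable.
No exception displaces § 20.2.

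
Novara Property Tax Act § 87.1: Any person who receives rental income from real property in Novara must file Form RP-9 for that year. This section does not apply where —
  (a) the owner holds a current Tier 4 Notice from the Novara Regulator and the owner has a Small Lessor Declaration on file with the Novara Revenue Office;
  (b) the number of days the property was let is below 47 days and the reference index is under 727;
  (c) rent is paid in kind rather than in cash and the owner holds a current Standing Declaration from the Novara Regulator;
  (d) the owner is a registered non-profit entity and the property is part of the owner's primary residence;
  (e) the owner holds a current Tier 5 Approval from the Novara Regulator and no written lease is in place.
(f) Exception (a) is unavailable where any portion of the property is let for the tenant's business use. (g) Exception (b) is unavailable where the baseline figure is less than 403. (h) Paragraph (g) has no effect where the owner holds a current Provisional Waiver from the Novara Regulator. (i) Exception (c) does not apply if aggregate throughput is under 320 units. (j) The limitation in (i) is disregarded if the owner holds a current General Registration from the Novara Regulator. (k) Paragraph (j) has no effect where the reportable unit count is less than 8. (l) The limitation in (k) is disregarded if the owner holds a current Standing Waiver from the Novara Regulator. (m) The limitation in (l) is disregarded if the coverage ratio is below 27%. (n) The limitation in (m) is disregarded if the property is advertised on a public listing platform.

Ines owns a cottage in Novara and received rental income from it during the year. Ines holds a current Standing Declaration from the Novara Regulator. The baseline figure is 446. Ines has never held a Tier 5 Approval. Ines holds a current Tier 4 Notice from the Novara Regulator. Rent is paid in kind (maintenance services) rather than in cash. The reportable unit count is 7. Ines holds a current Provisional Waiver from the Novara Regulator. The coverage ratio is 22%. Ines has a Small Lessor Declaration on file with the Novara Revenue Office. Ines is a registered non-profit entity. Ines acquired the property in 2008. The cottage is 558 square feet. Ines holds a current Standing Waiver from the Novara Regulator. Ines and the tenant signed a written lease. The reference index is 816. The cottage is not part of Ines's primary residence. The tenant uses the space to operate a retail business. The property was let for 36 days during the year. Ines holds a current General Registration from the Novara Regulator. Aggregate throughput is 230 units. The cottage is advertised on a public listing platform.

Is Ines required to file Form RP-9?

All of (a)'s requirements are met (a current Tier 4 Notice is held; a Small Lessor Declaration is on file). But applying paragraph (f): (f) is triggered — the space is let for business use. So (a) is unavailable.
Exception (b) fails — the reference index is 816, not under 727.
Exception (c): rent is paid in kind; a current Standing Declaration is held — every condition holds. Applying paragraphs (i)–(n): (i) operates (aggregate throughput is 230 units, under the 320 units limit), but is itself disapplied by (j): (j) is triggered — a current General Registration is held. (k) is engaged (the reportable unit count is 7, less than the 8 limit), but is set aside by (l): (l) operates against (k): a current Standing Waiver is held. (m) is engaged (the coverage ratio is 22%, below the 27% limit), but is overridden by (n): (n) operates against (m): the property is publicly advertised. (c) remains available.
Exception (d) requires that the property is part of the owner's primary residence; but the cottage is not part of the primary residence, so (d) is unavailable.
Exception (e) requires that the owner holds a current Tier 5 Approval from the Novara Regulator; but the Tier 5 Approval is not current, so (e) is unavailable.

No — exception (c) applies; Ines is not required to file Form RP-9.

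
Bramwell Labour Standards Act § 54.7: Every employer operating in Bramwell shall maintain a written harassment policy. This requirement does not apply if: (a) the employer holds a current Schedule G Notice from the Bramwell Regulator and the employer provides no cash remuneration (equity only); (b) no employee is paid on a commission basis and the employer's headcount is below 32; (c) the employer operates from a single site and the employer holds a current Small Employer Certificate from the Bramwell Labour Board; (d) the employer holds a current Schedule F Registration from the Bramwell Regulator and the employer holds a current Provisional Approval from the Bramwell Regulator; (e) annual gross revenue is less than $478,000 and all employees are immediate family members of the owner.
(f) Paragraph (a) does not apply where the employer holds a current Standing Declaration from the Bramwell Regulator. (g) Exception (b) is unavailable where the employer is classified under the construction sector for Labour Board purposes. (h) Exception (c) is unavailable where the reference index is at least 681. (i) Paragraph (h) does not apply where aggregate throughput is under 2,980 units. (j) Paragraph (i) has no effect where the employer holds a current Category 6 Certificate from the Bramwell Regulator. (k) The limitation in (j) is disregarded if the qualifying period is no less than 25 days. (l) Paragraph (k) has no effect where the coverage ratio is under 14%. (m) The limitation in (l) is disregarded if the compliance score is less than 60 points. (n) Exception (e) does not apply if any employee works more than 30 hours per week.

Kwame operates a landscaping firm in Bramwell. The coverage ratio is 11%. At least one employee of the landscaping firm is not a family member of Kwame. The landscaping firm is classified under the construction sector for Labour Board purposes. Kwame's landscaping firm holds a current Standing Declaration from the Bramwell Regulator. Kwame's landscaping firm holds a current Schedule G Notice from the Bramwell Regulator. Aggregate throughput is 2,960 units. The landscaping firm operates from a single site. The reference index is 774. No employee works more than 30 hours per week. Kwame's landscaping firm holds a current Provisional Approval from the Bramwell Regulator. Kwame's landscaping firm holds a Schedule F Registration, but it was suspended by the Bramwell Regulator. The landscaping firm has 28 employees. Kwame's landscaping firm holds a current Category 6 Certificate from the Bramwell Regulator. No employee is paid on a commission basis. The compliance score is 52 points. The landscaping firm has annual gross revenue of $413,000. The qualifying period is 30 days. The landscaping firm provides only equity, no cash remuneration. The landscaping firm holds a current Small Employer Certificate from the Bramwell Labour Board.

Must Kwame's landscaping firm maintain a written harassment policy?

No — exception (c) applies; Kwame's landscaping firm is not required to maintain a written harassment policy.

Exception (a): a current Schedule G Notice is held; remuneration is equity-only — every condition holds. However, paragraph (f) must be considered: (f) is engaged — a current Standing Declaration is held. Exception (a) does not apply.
Exception (b) is satisfied on its face — no employee is paid on commission; the employer's headcount is 28, below the 32 limit. However, paragraph (g) must be considered: (g) operates — the landscaping firm is classified under the construction sector. (b) is therefore removed.
Exception (c) is satisfied on its face — the employer operates from a single site; a current Small Employer Certificate is held. Applying paragraphs (h)–(m): (h) operates (the reference index is 774, meeting the 681 threshold), but is overridden by (i): (i) operates — aggregate throughput is 2,960 units, under the 2,980 units limit. (j) would limit (i) — a current Category 6 Certificate is held — but (k) sets (j) aside: (k) operates — the qualifying period is 30 days, meeting the 25 days threshold. (l) is engaged (the coverage ratio is 11%, under the 14% limit), but is itself disapplied by (m): (m) operates — the compliance score is 52 points, less than the 60 points limit. So (c) applies.
Exception (d) does not apply: no current Schedule F Registration is held.
Exception (e) fails — at least one employee is not a family member.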